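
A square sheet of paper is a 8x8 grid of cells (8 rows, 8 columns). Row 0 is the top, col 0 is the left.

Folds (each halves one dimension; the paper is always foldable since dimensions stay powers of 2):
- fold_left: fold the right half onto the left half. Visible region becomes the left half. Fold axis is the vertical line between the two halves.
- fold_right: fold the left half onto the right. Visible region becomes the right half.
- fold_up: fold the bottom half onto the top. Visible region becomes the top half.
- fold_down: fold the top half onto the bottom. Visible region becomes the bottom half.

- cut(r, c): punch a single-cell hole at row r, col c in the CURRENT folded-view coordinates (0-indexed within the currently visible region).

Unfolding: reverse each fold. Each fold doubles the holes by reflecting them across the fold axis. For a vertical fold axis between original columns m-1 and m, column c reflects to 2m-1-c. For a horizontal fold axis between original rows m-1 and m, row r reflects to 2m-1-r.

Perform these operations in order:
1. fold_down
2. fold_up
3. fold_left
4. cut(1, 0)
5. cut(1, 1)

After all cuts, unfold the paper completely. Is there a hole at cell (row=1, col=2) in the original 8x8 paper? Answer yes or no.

Answer: no

Derivation:
Op 1 fold_down: fold axis h@4; visible region now rows[4,8) x cols[0,8) = 4x8
Op 2 fold_up: fold axis h@6; visible region now rows[4,6) x cols[0,8) = 2x8
Op 3 fold_left: fold axis v@4; visible region now rows[4,6) x cols[0,4) = 2x4
Op 4 cut(1, 0): punch at orig (5,0); cuts so far [(5, 0)]; region rows[4,6) x cols[0,4) = 2x4
Op 5 cut(1, 1): punch at orig (5,1); cuts so far [(5, 0), (5, 1)]; region rows[4,6) x cols[0,4) = 2x4
Unfold 1 (reflect across v@4): 4 holes -> [(5, 0), (5, 1), (5, 6), (5, 7)]
Unfold 2 (reflect across h@6): 8 holes -> [(5, 0), (5, 1), (5, 6), (5, 7), (6, 0), (6, 1), (6, 6), (6, 7)]
Unfold 3 (reflect across h@4): 16 holes -> [(1, 0), (1, 1), (1, 6), (1, 7), (2, 0), (2, 1), (2, 6), (2, 7), (5, 0), (5, 1), (5, 6), (5, 7), (6, 0), (6, 1), (6, 6), (6, 7)]
Holes: [(1, 0), (1, 1), (1, 6), (1, 7), (2, 0), (2, 1), (2, 6), (2, 7), (5, 0), (5, 1), (5, 6), (5, 7), (6, 0), (6, 1), (6, 6), (6, 7)]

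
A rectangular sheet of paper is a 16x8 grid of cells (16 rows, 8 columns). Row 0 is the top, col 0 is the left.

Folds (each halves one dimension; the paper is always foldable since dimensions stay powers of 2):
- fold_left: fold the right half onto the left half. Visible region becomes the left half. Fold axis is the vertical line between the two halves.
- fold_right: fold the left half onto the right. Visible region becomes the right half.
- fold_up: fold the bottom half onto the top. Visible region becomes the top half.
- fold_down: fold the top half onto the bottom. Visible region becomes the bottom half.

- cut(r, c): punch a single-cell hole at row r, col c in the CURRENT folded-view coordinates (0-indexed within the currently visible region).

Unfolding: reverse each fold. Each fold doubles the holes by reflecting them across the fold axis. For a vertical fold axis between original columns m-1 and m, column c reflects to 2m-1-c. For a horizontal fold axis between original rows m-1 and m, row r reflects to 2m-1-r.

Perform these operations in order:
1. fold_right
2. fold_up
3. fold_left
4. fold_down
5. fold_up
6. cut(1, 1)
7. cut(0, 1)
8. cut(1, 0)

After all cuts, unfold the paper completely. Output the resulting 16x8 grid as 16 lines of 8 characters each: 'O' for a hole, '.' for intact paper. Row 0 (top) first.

Answer: .OO..OO.
OOOOOOOO
OOOOOOOO
.OO..OO.
.OO..OO.
OOOOOOOO
OOOOOOOO
.OO..OO.
.OO..OO.
OOOOOOOO
OOOOOOOO
.OO..OO.
.OO..OO.
OOOOOOOO
OOOOOOOO
.OO..OO.

Derivation:
Op 1 fold_right: fold axis v@4; visible region now rows[0,16) x cols[4,8) = 16x4
Op 2 fold_up: fold axis h@8; visible region now rows[0,8) x cols[4,8) = 8x4
Op 3 fold_left: fold axis v@6; visible region now rows[0,8) x cols[4,6) = 8x2
Op 4 fold_down: fold axis h@4; visible region now rows[4,8) x cols[4,6) = 4x2
Op 5 fold_up: fold axis h@6; visible region now rows[4,6) x cols[4,6) = 2x2
Op 6 cut(1, 1): punch at orig (5,5); cuts so far [(5, 5)]; region rows[4,6) x cols[4,6) = 2x2
Op 7 cut(0, 1): punch at orig (4,5); cuts so far [(4, 5), (5, 5)]; region rows[4,6) x cols[4,6) = 2x2
Op 8 cut(1, 0): punch at orig (5,4); cuts so far [(4, 5), (5, 4), (5, 5)]; region rows[4,6) x cols[4,6) = 2x2
Unfold 1 (reflect across h@6): 6 holes -> [(4, 5), (5, 4), (5, 5), (6, 4), (6, 5), (7, 5)]
Unfold 2 (reflect across h@4): 12 holes -> [(0, 5), (1, 4), (1, 5), (2, 4), (2, 5), (3, 5), (4, 5), (5, 4), (5, 5), (6, 4), (6, 5), (7, 5)]
Unfold 3 (reflect across v@6): 24 holes -> [(0, 5), (0, 6), (1, 4), (1, 5), (1, 6), (1, 7), (2, 4), (2, 5), (2, 6), (2, 7), (3, 5), (3, 6), (4, 5), (4, 6), (5, 4), (5, 5), (5, 6), (5, 7), (6, 4), (6, 5), (6, 6), (6, 7), (7, 5), (7, 6)]
Unfold 4 (reflect across h@8): 48 holes -> [(0, 5), (0, 6), (1, 4), (1, 5), (1, 6), (1, 7), (2, 4), (2, 5), (2, 6), (2, 7), (3, 5), (3, 6), (4, 5), (4, 6), (5, 4), (5, 5), (5, 6), (5, 7), (6, 4), (6, 5), (6, 6), (6, 7), (7, 5), (7, 6), (8, 5), (8, 6), (9, 4), (9, 5), (9, 6), (9, 7), (10, 4), (10, 5), (10, 6), (10, 7), (11, 5), (11, 6), (12, 5), (12, 6), (13, 4), (13, 5), (13, 6), (13, 7), (14, 4), (14, 5), (14, 6), (14, 7), (15, 5), (15, 6)]
Unfold 5 (reflect across v@4): 96 holes -> [(0, 1), (0, 2), (0, 5), (0, 6), (1, 0), (1, 1), (1, 2), (1, 3), (1, 4), (1, 5), (1, 6), (1, 7), (2, 0), (2, 1), (2, 2), (2, 3), (2, 4), (2, 5), (2, 6), (2, 7), (3, 1), (3, 2), (3, 5), (3, 6), (4, 1), (4, 2), (4, 5), (4, 6), (5, 0), (5, 1), (5, 2), (5, 3), (5, 4), (5, 5), (5, 6), (5, 7), (6, 0), (6, 1), (6, 2), (6, 3), (6, 4), (6, 5), (6, 6), (6, 7), (7, 1), (7, 2), (7, 5), (7, 6), (8, 1), (8, 2), (8, 5), (8, 6), (9, 0), (9, 1), (9, 2), (9, 3), (9, 4), (9, 5), (9, 6), (9, 7), (10, 0), (10, 1), (10, 2), (10, 3), (10, 4), (10, 5), (10, 6), (10, 7), (11, 1), (11, 2), (11, 5), (11, 6), (12, 1), (12, 2), (12, 5), (12, 6), (13, 0), (13, 1), (13, 2), (13, 3), (13, 4), (13, 5), (13, 6), (13, 7), (14, 0), (14, 1), (14, 2), (14, 3), (14, 4), (14, 5), (14, 6), (14, 7), (15, 1), (15, 2), (15, 5), (15, 6)]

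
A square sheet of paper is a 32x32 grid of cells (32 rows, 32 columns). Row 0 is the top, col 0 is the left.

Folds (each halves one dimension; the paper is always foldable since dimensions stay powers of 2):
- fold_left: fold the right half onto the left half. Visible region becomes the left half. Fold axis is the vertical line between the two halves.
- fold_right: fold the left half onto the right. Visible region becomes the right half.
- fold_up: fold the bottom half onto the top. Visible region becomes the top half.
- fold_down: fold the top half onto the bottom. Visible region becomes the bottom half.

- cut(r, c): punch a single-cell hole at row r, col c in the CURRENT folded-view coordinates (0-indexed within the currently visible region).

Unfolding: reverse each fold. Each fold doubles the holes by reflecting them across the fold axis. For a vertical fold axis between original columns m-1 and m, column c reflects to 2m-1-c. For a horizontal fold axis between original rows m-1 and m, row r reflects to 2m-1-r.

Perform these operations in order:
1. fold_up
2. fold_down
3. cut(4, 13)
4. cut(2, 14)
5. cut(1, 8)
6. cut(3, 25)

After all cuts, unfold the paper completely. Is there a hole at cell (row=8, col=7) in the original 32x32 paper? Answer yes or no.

Answer: no

Derivation:
Op 1 fold_up: fold axis h@16; visible region now rows[0,16) x cols[0,32) = 16x32
Op 2 fold_down: fold axis h@8; visible region now rows[8,16) x cols[0,32) = 8x32
Op 3 cut(4, 13): punch at orig (12,13); cuts so far [(12, 13)]; region rows[8,16) x cols[0,32) = 8x32
Op 4 cut(2, 14): punch at orig (10,14); cuts so far [(10, 14), (12, 13)]; region rows[8,16) x cols[0,32) = 8x32
Op 5 cut(1, 8): punch at orig (9,8); cuts so far [(9, 8), (10, 14), (12, 13)]; region rows[8,16) x cols[0,32) = 8x32
Op 6 cut(3, 25): punch at orig (11,25); cuts so far [(9, 8), (10, 14), (11, 25), (12, 13)]; region rows[8,16) x cols[0,32) = 8x32
Unfold 1 (reflect across h@8): 8 holes -> [(3, 13), (4, 25), (5, 14), (6, 8), (9, 8), (10, 14), (11, 25), (12, 13)]
Unfold 2 (reflect across h@16): 16 holes -> [(3, 13), (4, 25), (5, 14), (6, 8), (9, 8), (10, 14), (11, 25), (12, 13), (19, 13), (20, 25), (21, 14), (22, 8), (25, 8), (26, 14), (27, 25), (28, 13)]
Holes: [(3, 13), (4, 25), (5, 14), (6, 8), (9, 8), (10, 14), (11, 25), (12, 13), (19, 13), (20, 25), (21, 14), (22, 8), (25, 8), (26, 14), (27, 25), (28, 13)]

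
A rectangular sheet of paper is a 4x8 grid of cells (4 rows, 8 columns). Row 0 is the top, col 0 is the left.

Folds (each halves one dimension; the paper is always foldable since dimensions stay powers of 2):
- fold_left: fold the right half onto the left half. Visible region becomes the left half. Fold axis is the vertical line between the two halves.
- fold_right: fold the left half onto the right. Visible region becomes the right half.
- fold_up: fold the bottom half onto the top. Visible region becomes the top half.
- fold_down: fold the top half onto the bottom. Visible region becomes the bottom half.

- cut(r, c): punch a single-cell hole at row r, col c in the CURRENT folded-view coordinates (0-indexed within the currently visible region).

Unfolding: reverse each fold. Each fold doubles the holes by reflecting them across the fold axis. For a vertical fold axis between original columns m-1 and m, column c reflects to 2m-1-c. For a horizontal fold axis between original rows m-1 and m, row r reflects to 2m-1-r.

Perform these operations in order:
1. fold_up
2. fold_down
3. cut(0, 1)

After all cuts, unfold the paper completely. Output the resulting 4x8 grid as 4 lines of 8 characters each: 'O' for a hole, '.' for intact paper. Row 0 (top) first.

Op 1 fold_up: fold axis h@2; visible region now rows[0,2) x cols[0,8) = 2x8
Op 2 fold_down: fold axis h@1; visible region now rows[1,2) x cols[0,8) = 1x8
Op 3 cut(0, 1): punch at orig (1,1); cuts so far [(1, 1)]; region rows[1,2) x cols[0,8) = 1x8
Unfold 1 (reflect across h@1): 2 holes -> [(0, 1), (1, 1)]
Unfold 2 (reflect across h@2): 4 holes -> [(0, 1), (1, 1), (2, 1), (3, 1)]

Answer: .O......
.O......
.O......
.O......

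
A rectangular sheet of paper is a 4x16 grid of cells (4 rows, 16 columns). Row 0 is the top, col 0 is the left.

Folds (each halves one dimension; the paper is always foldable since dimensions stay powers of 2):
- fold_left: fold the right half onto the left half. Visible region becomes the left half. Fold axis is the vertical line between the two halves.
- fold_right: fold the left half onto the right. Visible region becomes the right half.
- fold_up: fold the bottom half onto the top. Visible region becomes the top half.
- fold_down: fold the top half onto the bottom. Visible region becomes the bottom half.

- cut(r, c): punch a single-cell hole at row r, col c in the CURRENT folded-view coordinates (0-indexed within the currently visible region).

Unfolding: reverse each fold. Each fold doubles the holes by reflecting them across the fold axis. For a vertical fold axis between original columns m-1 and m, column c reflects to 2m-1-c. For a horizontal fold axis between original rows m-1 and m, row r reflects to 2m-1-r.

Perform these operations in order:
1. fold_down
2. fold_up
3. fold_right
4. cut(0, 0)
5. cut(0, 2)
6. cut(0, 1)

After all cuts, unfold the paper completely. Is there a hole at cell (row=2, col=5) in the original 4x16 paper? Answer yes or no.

Answer: yes

Derivation:
Op 1 fold_down: fold axis h@2; visible region now rows[2,4) x cols[0,16) = 2x16
Op 2 fold_up: fold axis h@3; visible region now rows[2,3) x cols[0,16) = 1x16
Op 3 fold_right: fold axis v@8; visible region now rows[2,3) x cols[8,16) = 1x8
Op 4 cut(0, 0): punch at orig (2,8); cuts so far [(2, 8)]; region rows[2,3) x cols[8,16) = 1x8
Op 5 cut(0, 2): punch at orig (2,10); cuts so far [(2, 8), (2, 10)]; region rows[2,3) x cols[8,16) = 1x8
Op 6 cut(0, 1): punch at orig (2,9); cuts so far [(2, 8), (2, 9), (2, 10)]; region rows[2,3) x cols[8,16) = 1x8
Unfold 1 (reflect across v@8): 6 holes -> [(2, 5), (2, 6), (2, 7), (2, 8), (2, 9), (2, 10)]
Unfold 2 (reflect across h@3): 12 holes -> [(2, 5), (2, 6), (2, 7), (2, 8), (2, 9), (2, 10), (3, 5), (3, 6), (3, 7), (3, 8), (3, 9), (3, 10)]
Unfold 3 (reflect across h@2): 24 holes -> [(0, 5), (0, 6), (0, 7), (0, 8), (0, 9), (0, 10), (1, 5), (1, 6), (1, 7), (1, 8), (1, 9), (1, 10), (2, 5), (2, 6), (2, 7), (2, 8), (2, 9), (2, 10), (3, 5), (3, 6), (3, 7), (3, 8), (3, 9), (3, 10)]
Holes: [(0, 5), (0, 6), (0, 7), (0, 8), (0, 9), (0, 10), (1, 5), (1, 6), (1, 7), (1, 8), (1, 9), (1, 10), (2, 5), (2, 6), (2, 7), (2, 8), (2, 9), (2, 10), (3, 5), (3, 6), (3, 7), (3, 8), (3, 9), (3, 10)]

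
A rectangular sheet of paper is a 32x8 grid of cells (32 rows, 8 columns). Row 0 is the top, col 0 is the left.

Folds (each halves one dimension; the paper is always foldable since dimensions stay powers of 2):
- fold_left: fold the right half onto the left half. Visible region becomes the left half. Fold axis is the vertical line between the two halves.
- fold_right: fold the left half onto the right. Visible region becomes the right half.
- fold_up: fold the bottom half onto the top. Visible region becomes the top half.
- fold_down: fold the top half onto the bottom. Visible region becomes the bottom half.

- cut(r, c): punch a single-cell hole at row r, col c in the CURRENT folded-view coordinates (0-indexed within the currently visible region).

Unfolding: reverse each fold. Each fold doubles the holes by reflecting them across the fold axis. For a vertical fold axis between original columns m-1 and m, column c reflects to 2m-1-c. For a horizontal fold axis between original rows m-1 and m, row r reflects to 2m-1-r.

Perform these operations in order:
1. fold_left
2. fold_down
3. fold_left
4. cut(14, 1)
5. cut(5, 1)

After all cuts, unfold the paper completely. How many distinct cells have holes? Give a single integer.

Answer: 16

Derivation:
Op 1 fold_left: fold axis v@4; visible region now rows[0,32) x cols[0,4) = 32x4
Op 2 fold_down: fold axis h@16; visible region now rows[16,32) x cols[0,4) = 16x4
Op 3 fold_left: fold axis v@2; visible region now rows[16,32) x cols[0,2) = 16x2
Op 4 cut(14, 1): punch at orig (30,1); cuts so far [(30, 1)]; region rows[16,32) x cols[0,2) = 16x2
Op 5 cut(5, 1): punch at orig (21,1); cuts so far [(21, 1), (30, 1)]; region rows[16,32) x cols[0,2) = 16x2
Unfold 1 (reflect across v@2): 4 holes -> [(21, 1), (21, 2), (30, 1), (30, 2)]
Unfold 2 (reflect across h@16): 8 holes -> [(1, 1), (1, 2), (10, 1), (10, 2), (21, 1), (21, 2), (30, 1), (30, 2)]
Unfold 3 (reflect across v@4): 16 holes -> [(1, 1), (1, 2), (1, 5), (1, 6), (10, 1), (10, 2), (10, 5), (10, 6), (21, 1), (21, 2), (21, 5), (21, 6), (30, 1), (30, 2), (30, 5), (30, 6)]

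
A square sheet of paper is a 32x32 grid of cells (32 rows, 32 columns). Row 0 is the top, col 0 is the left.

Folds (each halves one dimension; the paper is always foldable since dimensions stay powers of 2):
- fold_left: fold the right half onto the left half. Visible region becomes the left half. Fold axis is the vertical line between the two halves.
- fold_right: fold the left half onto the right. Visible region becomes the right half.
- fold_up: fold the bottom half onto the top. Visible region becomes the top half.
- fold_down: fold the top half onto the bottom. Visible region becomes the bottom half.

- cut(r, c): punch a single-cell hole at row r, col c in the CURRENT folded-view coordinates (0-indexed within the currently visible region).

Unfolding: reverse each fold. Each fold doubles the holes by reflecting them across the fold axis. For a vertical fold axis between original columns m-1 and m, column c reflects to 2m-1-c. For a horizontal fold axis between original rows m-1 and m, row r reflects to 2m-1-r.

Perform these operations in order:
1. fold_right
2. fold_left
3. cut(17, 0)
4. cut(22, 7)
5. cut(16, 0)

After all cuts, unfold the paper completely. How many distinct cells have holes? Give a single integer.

Answer: 12

Derivation:
Op 1 fold_right: fold axis v@16; visible region now rows[0,32) x cols[16,32) = 32x16
Op 2 fold_left: fold axis v@24; visible region now rows[0,32) x cols[16,24) = 32x8
Op 3 cut(17, 0): punch at orig (17,16); cuts so far [(17, 16)]; region rows[0,32) x cols[16,24) = 32x8
Op 4 cut(22, 7): punch at orig (22,23); cuts so far [(17, 16), (22, 23)]; region rows[0,32) x cols[16,24) = 32x8
Op 5 cut(16, 0): punch at orig (16,16); cuts so far [(16, 16), (17, 16), (22, 23)]; region rows[0,32) x cols[16,24) = 32x8
Unfold 1 (reflect across v@24): 6 holes -> [(16, 16), (16, 31), (17, 16), (17, 31), (22, 23), (22, 24)]
Unfold 2 (reflect across v@16): 12 holes -> [(16, 0), (16, 15), (16, 16), (16, 31), (17, 0), (17, 15), (17, 16), (17, 31), (22, 7), (22, 8), (22, 23), (22, 24)]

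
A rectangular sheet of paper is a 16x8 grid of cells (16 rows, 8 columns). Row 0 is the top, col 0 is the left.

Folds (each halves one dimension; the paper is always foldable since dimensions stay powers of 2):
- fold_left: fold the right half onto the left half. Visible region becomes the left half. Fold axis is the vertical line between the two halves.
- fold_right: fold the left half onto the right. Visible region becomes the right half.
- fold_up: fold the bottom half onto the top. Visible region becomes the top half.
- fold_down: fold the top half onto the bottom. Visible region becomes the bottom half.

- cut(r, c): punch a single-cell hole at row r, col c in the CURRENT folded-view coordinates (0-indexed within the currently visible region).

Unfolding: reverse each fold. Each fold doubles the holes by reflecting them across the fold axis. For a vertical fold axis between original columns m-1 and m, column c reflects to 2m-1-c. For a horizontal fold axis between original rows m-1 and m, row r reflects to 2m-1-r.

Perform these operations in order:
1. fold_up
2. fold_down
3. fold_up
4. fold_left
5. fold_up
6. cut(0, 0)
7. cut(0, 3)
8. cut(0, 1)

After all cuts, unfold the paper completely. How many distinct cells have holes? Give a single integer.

Op 1 fold_up: fold axis h@8; visible region now rows[0,8) x cols[0,8) = 8x8
Op 2 fold_down: fold axis h@4; visible region now rows[4,8) x cols[0,8) = 4x8
Op 3 fold_up: fold axis h@6; visible region now rows[4,6) x cols[0,8) = 2x8
Op 4 fold_left: fold axis v@4; visible region now rows[4,6) x cols[0,4) = 2x4
Op 5 fold_up: fold axis h@5; visible region now rows[4,5) x cols[0,4) = 1x4
Op 6 cut(0, 0): punch at orig (4,0); cuts so far [(4, 0)]; region rows[4,5) x cols[0,4) = 1x4
Op 7 cut(0, 3): punch at orig (4,3); cuts so far [(4, 0), (4, 3)]; region rows[4,5) x cols[0,4) = 1x4
Op 8 cut(0, 1): punch at orig (4,1); cuts so far [(4, 0), (4, 1), (4, 3)]; region rows[4,5) x cols[0,4) = 1x4
Unfold 1 (reflect across h@5): 6 holes -> [(4, 0), (4, 1), (4, 3), (5, 0), (5, 1), (5, 3)]
Unfold 2 (reflect across v@4): 12 holes -> [(4, 0), (4, 1), (4, 3), (4, 4), (4, 6), (4, 7), (5, 0), (5, 1), (5, 3), (5, 4), (5, 6), (5, 7)]
Unfold 3 (reflect across h@6): 24 holes -> [(4, 0), (4, 1), (4, 3), (4, 4), (4, 6), (4, 7), (5, 0), (5, 1), (5, 3), (5, 4), (5, 6), (5, 7), (6, 0), (6, 1), (6, 3), (6, 4), (6, 6), (6, 7), (7, 0), (7, 1), (7, 3), (7, 4), (7, 6), (7, 7)]
Unfold 4 (reflect across h@4): 48 holes -> [(0, 0), (0, 1), (0, 3), (0, 4), (0, 6), (0, 7), (1, 0), (1, 1), (1, 3), (1, 4), (1, 6), (1, 7), (2, 0), (2, 1), (2, 3), (2, 4), (2, 6), (2, 7), (3, 0), (3, 1), (3, 3), (3, 4), (3, 6), (3, 7), (4, 0), (4, 1), (4, 3), (4, 4), (4, 6), (4, 7), (5, 0), (5, 1), (5, 3), (5, 4), (5, 6), (5, 7), (6, 0), (6, 1), (6, 3), (6, 4), (6, 6), (6, 7), (7, 0), (7, 1), (7, 3), (7, 4), (7, 6), (7, 7)]
Unfold 5 (reflect across h@8): 96 holes -> [(0, 0), (0, 1), (0, 3), (0, 4), (0, 6), (0, 7), (1, 0), (1, 1), (1, 3), (1, 4), (1, 6), (1, 7), (2, 0), (2, 1), (2, 3), (2, 4), (2, 6), (2, 7), (3, 0), (3, 1), (3, 3), (3, 4), (3, 6), (3, 7), (4, 0), (4, 1), (4, 3), (4, 4), (4, 6), (4, 7), (5, 0), (5, 1), (5, 3), (5, 4), (5, 6), (5, 7), (6, 0), (6, 1), (6, 3), (6, 4), (6, 6), (6, 7), (7, 0), (7, 1), (7, 3), (7, 4), (7, 6), (7, 7), (8, 0), (8, 1), (8, 3), (8, 4), (8, 6), (8, 7), (9, 0), (9, 1), (9, 3), (9, 4), (9, 6), (9, 7), (10, 0), (10, 1), (10, 3), (10, 4), (10, 6), (10, 7), (11, 0), (11, 1), (11, 3), (11, 4), (11, 6), (11, 7), (12, 0), (12, 1), (12, 3), (12, 4), (12, 6), (12, 7), (13, 0), (13, 1), (13, 3), (13, 4), (13, 6), (13, 7), (14, 0), (14, 1), (14, 3), (14, 4), (14, 6), (14, 7), (15, 0), (15, 1), (15, 3), (15, 4), (15, 6), (15, 7)]

Answer: 96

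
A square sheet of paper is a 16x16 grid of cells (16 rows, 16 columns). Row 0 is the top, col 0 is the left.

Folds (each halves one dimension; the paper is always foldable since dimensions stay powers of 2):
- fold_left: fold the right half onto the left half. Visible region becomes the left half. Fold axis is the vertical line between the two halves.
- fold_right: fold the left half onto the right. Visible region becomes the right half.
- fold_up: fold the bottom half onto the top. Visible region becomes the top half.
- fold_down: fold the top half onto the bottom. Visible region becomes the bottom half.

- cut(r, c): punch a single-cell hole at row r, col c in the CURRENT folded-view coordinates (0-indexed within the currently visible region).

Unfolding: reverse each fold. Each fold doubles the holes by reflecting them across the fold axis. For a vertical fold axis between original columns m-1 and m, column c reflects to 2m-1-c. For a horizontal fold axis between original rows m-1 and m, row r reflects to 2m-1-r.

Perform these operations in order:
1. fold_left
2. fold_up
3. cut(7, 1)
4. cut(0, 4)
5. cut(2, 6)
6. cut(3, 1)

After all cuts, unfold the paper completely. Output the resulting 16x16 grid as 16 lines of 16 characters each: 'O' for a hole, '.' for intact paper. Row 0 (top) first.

Answer: ....O......O....
................
......O..O......
.O............O.
................
................
................
.O............O.
.O............O.
................
................
................
.O............O.
......O..O......
................
....O......O....

Derivation:
Op 1 fold_left: fold axis v@8; visible region now rows[0,16) x cols[0,8) = 16x8
Op 2 fold_up: fold axis h@8; visible region now rows[0,8) x cols[0,8) = 8x8
Op 3 cut(7, 1): punch at orig (7,1); cuts so far [(7, 1)]; region rows[0,8) x cols[0,8) = 8x8
Op 4 cut(0, 4): punch at orig (0,4); cuts so far [(0, 4), (7, 1)]; region rows[0,8) x cols[0,8) = 8x8
Op 5 cut(2, 6): punch at orig (2,6); cuts so far [(0, 4), (2, 6), (7, 1)]; region rows[0,8) x cols[0,8) = 8x8
Op 6 cut(3, 1): punch at orig (3,1); cuts so far [(0, 4), (2, 6), (3, 1), (7, 1)]; region rows[0,8) x cols[0,8) = 8x8
Unfold 1 (reflect across h@8): 8 holes -> [(0, 4), (2, 6), (3, 1), (7, 1), (8, 1), (12, 1), (13, 6), (15, 4)]
Unfold 2 (reflect across v@8): 16 holes -> [(0, 4), (0, 11), (2, 6), (2, 9), (3, 1), (3, 14), (7, 1), (7, 14), (8, 1), (8, 14), (12, 1), (12, 14), (13, 6), (13, 9), (15, 4), (15, 11)]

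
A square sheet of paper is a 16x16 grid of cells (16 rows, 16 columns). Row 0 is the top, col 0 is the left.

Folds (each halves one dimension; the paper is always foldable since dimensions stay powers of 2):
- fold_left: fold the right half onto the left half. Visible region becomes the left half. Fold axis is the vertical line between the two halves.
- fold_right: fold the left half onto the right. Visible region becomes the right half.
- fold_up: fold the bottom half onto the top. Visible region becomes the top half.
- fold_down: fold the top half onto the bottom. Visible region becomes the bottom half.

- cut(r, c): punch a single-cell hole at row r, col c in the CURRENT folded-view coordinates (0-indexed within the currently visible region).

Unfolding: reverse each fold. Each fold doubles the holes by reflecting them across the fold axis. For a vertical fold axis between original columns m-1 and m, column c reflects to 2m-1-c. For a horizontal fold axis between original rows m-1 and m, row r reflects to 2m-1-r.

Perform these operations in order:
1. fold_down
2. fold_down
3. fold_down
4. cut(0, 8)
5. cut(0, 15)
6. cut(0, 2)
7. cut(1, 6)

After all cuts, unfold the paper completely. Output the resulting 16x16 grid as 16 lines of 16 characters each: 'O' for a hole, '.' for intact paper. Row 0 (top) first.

Op 1 fold_down: fold axis h@8; visible region now rows[8,16) x cols[0,16) = 8x16
Op 2 fold_down: fold axis h@12; visible region now rows[12,16) x cols[0,16) = 4x16
Op 3 fold_down: fold axis h@14; visible region now rows[14,16) x cols[0,16) = 2x16
Op 4 cut(0, 8): punch at orig (14,8); cuts so far [(14, 8)]; region rows[14,16) x cols[0,16) = 2x16
Op 5 cut(0, 15): punch at orig (14,15); cuts so far [(14, 8), (14, 15)]; region rows[14,16) x cols[0,16) = 2x16
Op 6 cut(0, 2): punch at orig (14,2); cuts so far [(14, 2), (14, 8), (14, 15)]; region rows[14,16) x cols[0,16) = 2x16
Op 7 cut(1, 6): punch at orig (15,6); cuts so far [(14, 2), (14, 8), (14, 15), (15, 6)]; region rows[14,16) x cols[0,16) = 2x16
Unfold 1 (reflect across h@14): 8 holes -> [(12, 6), (13, 2), (13, 8), (13, 15), (14, 2), (14, 8), (14, 15), (15, 6)]
Unfold 2 (reflect across h@12): 16 holes -> [(8, 6), (9, 2), (9, 8), (9, 15), (10, 2), (10, 8), (10, 15), (11, 6), (12, 6), (13, 2), (13, 8), (13, 15), (14, 2), (14, 8), (14, 15), (15, 6)]
Unfold 3 (reflect across h@8): 32 holes -> [(0, 6), (1, 2), (1, 8), (1, 15), (2, 2), (2, 8), (2, 15), (3, 6), (4, 6), (5, 2), (5, 8), (5, 15), (6, 2), (6, 8), (6, 15), (7, 6), (8, 6), (9, 2), (9, 8), (9, 15), (10, 2), (10, 8), (10, 15), (11, 6), (12, 6), (13, 2), (13, 8), (13, 15), (14, 2), (14, 8), (14, 15), (15, 6)]

Answer: ......O.........
..O.....O......O
..O.....O......O
......O.........
......O.........
..O.....O......O
..O.....O......O
......O.........
......O.........
..O.....O......O
..O.....O......O
......O.........
......O.........
..O.....O......O
..O.....O......O
......O.........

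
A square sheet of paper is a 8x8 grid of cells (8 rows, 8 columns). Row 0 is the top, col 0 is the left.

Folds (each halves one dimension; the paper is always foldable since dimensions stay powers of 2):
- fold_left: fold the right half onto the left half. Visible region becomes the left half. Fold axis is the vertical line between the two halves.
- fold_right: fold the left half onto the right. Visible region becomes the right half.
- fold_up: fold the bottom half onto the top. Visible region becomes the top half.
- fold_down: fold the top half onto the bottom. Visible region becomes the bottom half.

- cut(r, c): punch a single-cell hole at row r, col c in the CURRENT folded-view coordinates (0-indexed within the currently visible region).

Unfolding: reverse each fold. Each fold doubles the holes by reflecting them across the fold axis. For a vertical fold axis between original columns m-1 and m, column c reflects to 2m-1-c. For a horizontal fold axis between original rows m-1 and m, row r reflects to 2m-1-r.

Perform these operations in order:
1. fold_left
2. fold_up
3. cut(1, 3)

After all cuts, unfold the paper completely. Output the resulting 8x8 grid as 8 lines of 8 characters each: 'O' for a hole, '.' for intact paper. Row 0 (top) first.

Op 1 fold_left: fold axis v@4; visible region now rows[0,8) x cols[0,4) = 8x4
Op 2 fold_up: fold axis h@4; visible region now rows[0,4) x cols[0,4) = 4x4
Op 3 cut(1, 3): punch at orig (1,3); cuts so far [(1, 3)]; region rows[0,4) x cols[0,4) = 4x4
Unfold 1 (reflect across h@4): 2 holes -> [(1, 3), (6, 3)]
Unfold 2 (reflect across v@4): 4 holes -> [(1, 3), (1, 4), (6, 3), (6, 4)]

Answer: ........
...OO...
........
........
........
........
...OO...
........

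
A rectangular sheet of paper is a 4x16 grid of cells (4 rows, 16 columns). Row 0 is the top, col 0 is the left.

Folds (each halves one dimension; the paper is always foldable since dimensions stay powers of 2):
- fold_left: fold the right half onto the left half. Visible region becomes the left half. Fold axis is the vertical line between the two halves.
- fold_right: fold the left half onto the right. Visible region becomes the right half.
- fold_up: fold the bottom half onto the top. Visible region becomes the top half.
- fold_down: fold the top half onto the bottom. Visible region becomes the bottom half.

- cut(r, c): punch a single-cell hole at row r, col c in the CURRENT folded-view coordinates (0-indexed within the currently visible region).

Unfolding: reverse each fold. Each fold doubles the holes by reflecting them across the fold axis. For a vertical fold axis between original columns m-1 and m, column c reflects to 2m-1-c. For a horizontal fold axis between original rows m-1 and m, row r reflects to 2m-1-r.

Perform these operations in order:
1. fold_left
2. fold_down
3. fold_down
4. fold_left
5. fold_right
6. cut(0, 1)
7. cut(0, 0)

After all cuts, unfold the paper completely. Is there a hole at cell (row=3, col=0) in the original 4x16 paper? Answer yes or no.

Answer: yes

Derivation:
Op 1 fold_left: fold axis v@8; visible region now rows[0,4) x cols[0,8) = 4x8
Op 2 fold_down: fold axis h@2; visible region now rows[2,4) x cols[0,8) = 2x8
Op 3 fold_down: fold axis h@3; visible region now rows[3,4) x cols[0,8) = 1x8
Op 4 fold_left: fold axis v@4; visible region now rows[3,4) x cols[0,4) = 1x4
Op 5 fold_right: fold axis v@2; visible region now rows[3,4) x cols[2,4) = 1x2
Op 6 cut(0, 1): punch at orig (3,3); cuts so far [(3, 3)]; region rows[3,4) x cols[2,4) = 1x2
Op 7 cut(0, 0): punch at orig (3,2); cuts so far [(3, 2), (3, 3)]; region rows[3,4) x cols[2,4) = 1x2
Unfold 1 (reflect across v@2): 4 holes -> [(3, 0), (3, 1), (3, 2), (3, 3)]
Unfold 2 (reflect across v@4): 8 holes -> [(3, 0), (3, 1), (3, 2), (3, 3), (3, 4), (3, 5), (3, 6), (3, 7)]
Unfold 3 (reflect across h@3): 16 holes -> [(2, 0), (2, 1), (2, 2), (2, 3), (2, 4), (2, 5), (2, 6), (2, 7), (3, 0), (3, 1), (3, 2), (3, 3), (3, 4), (3, 5), (3, 6), (3, 7)]
Unfold 4 (reflect across h@2): 32 holes -> [(0, 0), (0, 1), (0, 2), (0, 3), (0, 4), (0, 5), (0, 6), (0, 7), (1, 0), (1, 1), (1, 2), (1, 3), (1, 4), (1, 5), (1, 6), (1, 7), (2, 0), (2, 1), (2, 2), (2, 3), (2, 4), (2, 5), (2, 6), (2, 7), (3, 0), (3, 1), (3, 2), (3, 3), (3, 4), (3, 5), (3, 6), (3, 7)]
Unfold 5 (reflect across v@8): 64 holes -> [(0, 0), (0, 1), (0, 2), (0, 3), (0, 4), (0, 5), (0, 6), (0, 7), (0, 8), (0, 9), (0, 10), (0, 11), (0, 12), (0, 13), (0, 14), (0, 15), (1, 0), (1, 1), (1, 2), (1, 3), (1, 4), (1, 5), (1, 6), (1, 7), (1, 8), (1, 9), (1, 10), (1, 11), (1, 12), (1, 13), (1, 14), (1, 15), (2, 0), (2, 1), (2, 2), (2, 3), (2, 4), (2, 5), (2, 6), (2, 7), (2, 8), (2, 9), (2, 10), (2, 11), (2, 12), (2, 13), (2, 14), (2, 15), (3, 0), (3, 1), (3, 2), (3, 3), (3, 4), (3, 5), (3, 6), (3, 7), (3, 8), (3, 9), (3, 10), (3, 11), (3, 12), (3, 13), (3, 14), (3, 15)]
Holes: [(0, 0), (0, 1), (0, 2), (0, 3), (0, 4), (0, 5), (0, 6), (0, 7), (0, 8), (0, 9), (0, 10), (0, 11), (0, 12), (0, 13), (0, 14), (0, 15), (1, 0), (1, 1), (1, 2), (1, 3), (1, 4), (1, 5), (1, 6), (1, 7), (1, 8), (1, 9), (1, 10), (1, 11), (1, 12), (1, 13), (1, 14), (1, 15), (2, 0), (2, 1), (2, 2), (2, 3), (2, 4), (2, 5), (2, 6), (2, 7), (2, 8), (2, 9), (2, 10), (2, 11), (2, 12), (2, 13), (2, 14), (2, 15), (3, 0), (3, 1), (3, 2), (3, 3), (3, 4), (3, 5), (3, 6), (3, 7), (3, 8), (3, 9), (3, 10), (3, 11), (3, 12), (3, 13), (3, 14), (3, 15)]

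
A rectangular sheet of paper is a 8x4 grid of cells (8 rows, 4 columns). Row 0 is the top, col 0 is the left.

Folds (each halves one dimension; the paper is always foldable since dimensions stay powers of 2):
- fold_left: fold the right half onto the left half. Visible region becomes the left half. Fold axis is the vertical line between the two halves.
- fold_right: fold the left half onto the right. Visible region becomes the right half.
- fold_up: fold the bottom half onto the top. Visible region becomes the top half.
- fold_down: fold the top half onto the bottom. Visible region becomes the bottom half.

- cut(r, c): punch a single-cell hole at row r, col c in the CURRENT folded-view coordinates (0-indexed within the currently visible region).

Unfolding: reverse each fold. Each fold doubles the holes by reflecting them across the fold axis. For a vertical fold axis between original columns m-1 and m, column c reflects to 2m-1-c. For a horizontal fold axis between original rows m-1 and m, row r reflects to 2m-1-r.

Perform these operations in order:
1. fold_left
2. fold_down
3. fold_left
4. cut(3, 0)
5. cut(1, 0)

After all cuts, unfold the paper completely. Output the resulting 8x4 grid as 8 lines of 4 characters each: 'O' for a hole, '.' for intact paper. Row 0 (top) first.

Answer: OOOO
....
OOOO
....
....
OOOO
....
OOOO

Derivation:
Op 1 fold_left: fold axis v@2; visible region now rows[0,8) x cols[0,2) = 8x2
Op 2 fold_down: fold axis h@4; visible region now rows[4,8) x cols[0,2) = 4x2
Op 3 fold_left: fold axis v@1; visible region now rows[4,8) x cols[0,1) = 4x1
Op 4 cut(3, 0): punch at orig (7,0); cuts so far [(7, 0)]; region rows[4,8) x cols[0,1) = 4x1
Op 5 cut(1, 0): punch at orig (5,0); cuts so far [(5, 0), (7, 0)]; region rows[4,8) x cols[0,1) = 4x1
Unfold 1 (reflect across v@1): 4 holes -> [(5, 0), (5, 1), (7, 0), (7, 1)]
Unfold 2 (reflect across h@4): 8 holes -> [(0, 0), (0, 1), (2, 0), (2, 1), (5, 0), (5, 1), (7, 0), (7, 1)]
Unfold 3 (reflect across v@2): 16 holes -> [(0, 0), (0, 1), (0, 2), (0, 3), (2, 0), (2, 1), (2, 2), (2, 3), (5, 0), (5, 1), (5, 2), (5, 3), (7, 0), (7, 1), (7, 2), (7, 3)]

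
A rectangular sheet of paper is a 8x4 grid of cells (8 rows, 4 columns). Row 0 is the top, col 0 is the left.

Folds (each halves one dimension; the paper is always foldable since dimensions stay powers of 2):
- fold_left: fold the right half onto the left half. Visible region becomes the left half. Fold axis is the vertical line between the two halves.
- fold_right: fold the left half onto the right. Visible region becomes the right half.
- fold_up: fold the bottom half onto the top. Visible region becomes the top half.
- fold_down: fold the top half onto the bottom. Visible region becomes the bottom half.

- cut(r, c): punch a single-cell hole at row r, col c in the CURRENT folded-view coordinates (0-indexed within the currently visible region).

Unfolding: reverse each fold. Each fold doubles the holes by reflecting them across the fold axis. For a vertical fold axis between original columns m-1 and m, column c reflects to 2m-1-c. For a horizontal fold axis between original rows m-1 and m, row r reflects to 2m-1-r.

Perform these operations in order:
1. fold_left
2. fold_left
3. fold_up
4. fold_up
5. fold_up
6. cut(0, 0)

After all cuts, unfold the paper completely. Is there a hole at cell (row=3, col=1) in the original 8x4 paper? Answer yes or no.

Op 1 fold_left: fold axis v@2; visible region now rows[0,8) x cols[0,2) = 8x2
Op 2 fold_left: fold axis v@1; visible region now rows[0,8) x cols[0,1) = 8x1
Op 3 fold_up: fold axis h@4; visible region now rows[0,4) x cols[0,1) = 4x1
Op 4 fold_up: fold axis h@2; visible region now rows[0,2) x cols[0,1) = 2x1
Op 5 fold_up: fold axis h@1; visible region now rows[0,1) x cols[0,1) = 1x1
Op 6 cut(0, 0): punch at orig (0,0); cuts so far [(0, 0)]; region rows[0,1) x cols[0,1) = 1x1
Unfold 1 (reflect across h@1): 2 holes -> [(0, 0), (1, 0)]
Unfold 2 (reflect across h@2): 4 holes -> [(0, 0), (1, 0), (2, 0), (3, 0)]
Unfold 3 (reflect across h@4): 8 holes -> [(0, 0), (1, 0), (2, 0), (3, 0), (4, 0), (5, 0), (6, 0), (7, 0)]
Unfold 4 (reflect across v@1): 16 holes -> [(0, 0), (0, 1), (1, 0), (1, 1), (2, 0), (2, 1), (3, 0), (3, 1), (4, 0), (4, 1), (5, 0), (5, 1), (6, 0), (6, 1), (7, 0), (7, 1)]
Unfold 5 (reflect across v@2): 32 holes -> [(0, 0), (0, 1), (0, 2), (0, 3), (1, 0), (1, 1), (1, 2), (1, 3), (2, 0), (2, 1), (2, 2), (2, 3), (3, 0), (3, 1), (3, 2), (3, 3), (4, 0), (4, 1), (4, 2), (4, 3), (5, 0), (5, 1), (5, 2), (5, 3), (6, 0), (6, 1), (6, 2), (6, 3), (7, 0), (7, 1), (7, 2), (7, 3)]
Holes: [(0, 0), (0, 1), (0, 2), (0, 3), (1, 0), (1, 1), (1, 2), (1, 3), (2, 0), (2, 1), (2, 2), (2, 3), (3, 0), (3, 1), (3, 2), (3, 3), (4, 0), (4, 1), (4, 2), (4, 3), (5, 0), (5, 1), (5, 2), (5, 3), (6, 0), (6, 1), (6, 2), (6, 3), (7, 0), (7, 1), (7, 2), (7, 3)]

Answer: yes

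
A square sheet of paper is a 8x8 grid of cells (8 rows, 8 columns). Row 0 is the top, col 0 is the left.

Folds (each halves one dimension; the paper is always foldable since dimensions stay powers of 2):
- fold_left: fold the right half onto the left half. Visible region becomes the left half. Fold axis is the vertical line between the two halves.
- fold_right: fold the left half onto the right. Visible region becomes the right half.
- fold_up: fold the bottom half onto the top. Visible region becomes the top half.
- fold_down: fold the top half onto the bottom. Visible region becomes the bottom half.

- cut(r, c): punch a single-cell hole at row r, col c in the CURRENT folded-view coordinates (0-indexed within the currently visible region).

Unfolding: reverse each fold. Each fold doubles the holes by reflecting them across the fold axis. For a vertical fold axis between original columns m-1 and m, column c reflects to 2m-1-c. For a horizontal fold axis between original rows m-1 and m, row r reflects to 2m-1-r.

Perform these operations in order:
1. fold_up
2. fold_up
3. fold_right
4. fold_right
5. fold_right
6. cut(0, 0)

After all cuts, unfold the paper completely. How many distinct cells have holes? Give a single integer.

Op 1 fold_up: fold axis h@4; visible region now rows[0,4) x cols[0,8) = 4x8
Op 2 fold_up: fold axis h@2; visible region now rows[0,2) x cols[0,8) = 2x8
Op 3 fold_right: fold axis v@4; visible region now rows[0,2) x cols[4,8) = 2x4
Op 4 fold_right: fold axis v@6; visible region now rows[0,2) x cols[6,8) = 2x2
Op 5 fold_right: fold axis v@7; visible region now rows[0,2) x cols[7,8) = 2x1
Op 6 cut(0, 0): punch at orig (0,7); cuts so far [(0, 7)]; region rows[0,2) x cols[7,8) = 2x1
Unfold 1 (reflect across v@7): 2 holes -> [(0, 6), (0, 7)]
Unfold 2 (reflect across v@6): 4 holes -> [(0, 4), (0, 5), (0, 6), (0, 7)]
Unfold 3 (reflect across v@4): 8 holes -> [(0, 0), (0, 1), (0, 2), (0, 3), (0, 4), (0, 5), (0, 6), (0, 7)]
Unfold 4 (reflect across h@2): 16 holes -> [(0, 0), (0, 1), (0, 2), (0, 3), (0, 4), (0, 5), (0, 6), (0, 7), (3, 0), (3, 1), (3, 2), (3, 3), (3, 4), (3, 5), (3, 6), (3, 7)]
Unfold 5 (reflect across h@4): 32 holes -> [(0, 0), (0, 1), (0, 2), (0, 3), (0, 4), (0, 5), (0, 6), (0, 7), (3, 0), (3, 1), (3, 2), (3, 3), (3, 4), (3, 5), (3, 6), (3, 7), (4, 0), (4, 1), (4, 2), (4, 3), (4, 4), (4, 5), (4, 6), (4, 7), (7, 0), (7, 1), (7, 2), (7, 3), (7, 4), (7, 5), (7, 6), (7, 7)]

Answer: 32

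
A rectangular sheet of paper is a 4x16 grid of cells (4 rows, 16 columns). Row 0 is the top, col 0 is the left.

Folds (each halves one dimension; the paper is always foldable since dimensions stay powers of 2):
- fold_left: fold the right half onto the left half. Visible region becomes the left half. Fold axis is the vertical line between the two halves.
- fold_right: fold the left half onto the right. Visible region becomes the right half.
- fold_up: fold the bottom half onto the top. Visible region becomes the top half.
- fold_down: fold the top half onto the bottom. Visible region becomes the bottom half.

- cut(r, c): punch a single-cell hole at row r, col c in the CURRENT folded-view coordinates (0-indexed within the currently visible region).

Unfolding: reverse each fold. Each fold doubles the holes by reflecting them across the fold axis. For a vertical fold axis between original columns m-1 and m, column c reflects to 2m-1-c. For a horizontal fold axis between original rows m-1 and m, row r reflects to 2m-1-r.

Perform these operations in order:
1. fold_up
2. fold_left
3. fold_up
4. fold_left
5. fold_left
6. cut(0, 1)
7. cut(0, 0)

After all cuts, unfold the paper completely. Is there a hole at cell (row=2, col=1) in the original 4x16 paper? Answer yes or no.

Answer: yes

Derivation:
Op 1 fold_up: fold axis h@2; visible region now rows[0,2) x cols[0,16) = 2x16
Op 2 fold_left: fold axis v@8; visible region now rows[0,2) x cols[0,8) = 2x8
Op 3 fold_up: fold axis h@1; visible region now rows[0,1) x cols[0,8) = 1x8
Op 4 fold_left: fold axis v@4; visible region now rows[0,1) x cols[0,4) = 1x4
Op 5 fold_left: fold axis v@2; visible region now rows[0,1) x cols[0,2) = 1x2
Op 6 cut(0, 1): punch at orig (0,1); cuts so far [(0, 1)]; region rows[0,1) x cols[0,2) = 1x2
Op 7 cut(0, 0): punch at orig (0,0); cuts so far [(0, 0), (0, 1)]; region rows[0,1) x cols[0,2) = 1x2
Unfold 1 (reflect across v@2): 4 holes -> [(0, 0), (0, 1), (0, 2), (0, 3)]
Unfold 2 (reflect across v@4): 8 holes -> [(0, 0), (0, 1), (0, 2), (0, 3), (0, 4), (0, 5), (0, 6), (0, 7)]
Unfold 3 (reflect across h@1): 16 holes -> [(0, 0), (0, 1), (0, 2), (0, 3), (0, 4), (0, 5), (0, 6), (0, 7), (1, 0), (1, 1), (1, 2), (1, 3), (1, 4), (1, 5), (1, 6), (1, 7)]
Unfold 4 (reflect across v@8): 32 holes -> [(0, 0), (0, 1), (0, 2), (0, 3), (0, 4), (0, 5), (0, 6), (0, 7), (0, 8), (0, 9), (0, 10), (0, 11), (0, 12), (0, 13), (0, 14), (0, 15), (1, 0), (1, 1), (1, 2), (1, 3), (1, 4), (1, 5), (1, 6), (1, 7), (1, 8), (1, 9), (1, 10), (1, 11), (1, 12), (1, 13), (1, 14), (1, 15)]
Unfold 5 (reflect across h@2): 64 holes -> [(0, 0), (0, 1), (0, 2), (0, 3), (0, 4), (0, 5), (0, 6), (0, 7), (0, 8), (0, 9), (0, 10), (0, 11), (0, 12), (0, 13), (0, 14), (0, 15), (1, 0), (1, 1), (1, 2), (1, 3), (1, 4), (1, 5), (1, 6), (1, 7), (1, 8), (1, 9), (1, 10), (1, 11), (1, 12), (1, 13), (1, 14), (1, 15), (2, 0), (2, 1), (2, 2), (2, 3), (2, 4), (2, 5), (2, 6), (2, 7), (2, 8), (2, 9), (2, 10), (2, 11), (2, 12), (2, 13), (2, 14), (2, 15), (3, 0), (3, 1), (3, 2), (3, 3), (3, 4), (3, 5), (3, 6), (3, 7), (3, 8), (3, 9), (3, 10), (3, 11), (3, 12), (3, 13), (3, 14), (3, 15)]
Holes: [(0, 0), (0, 1), (0, 2), (0, 3), (0, 4), (0, 5), (0, 6), (0, 7), (0, 8), (0, 9), (0, 10), (0, 11), (0, 12), (0, 13), (0, 14), (0, 15), (1, 0), (1, 1), (1, 2), (1, 3), (1, 4), (1, 5), (1, 6), (1, 7), (1, 8), (1, 9), (1, 10), (1, 11), (1, 12), (1, 13), (1, 14), (1, 15), (2, 0), (2, 1), (2, 2), (2, 3), (2, 4), (2, 5), (2, 6), (2, 7), (2, 8), (2, 9), (2, 10), (2, 11), (2, 12), (2, 13), (2, 14), (2, 15), (3, 0), (3, 1), (3, 2), (3, 3), (3, 4), (3, 5), (3, 6), (3, 7), (3, 8), (3, 9), (3, 10), (3, 11), (3, 12), (3, 13), (3, 14), (3, 15)]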